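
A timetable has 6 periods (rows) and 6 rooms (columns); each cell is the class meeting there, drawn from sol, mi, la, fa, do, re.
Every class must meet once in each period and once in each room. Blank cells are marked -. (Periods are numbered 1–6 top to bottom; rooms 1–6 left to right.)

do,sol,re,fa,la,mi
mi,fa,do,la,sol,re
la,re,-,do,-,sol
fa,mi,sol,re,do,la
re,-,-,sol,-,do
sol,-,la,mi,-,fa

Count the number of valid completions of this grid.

Period 3, room 3: eliminating its period and room leaves {mi, fa}.
Period 3, room 5: eliminating its period and room leaves {mi, fa}.
Period 5, room 2: eliminating its period and room leaves {la}.
Period 5, room 3: eliminating its period and room leaves {mi, fa}.
Period 5, room 5: eliminating its period and room leaves {mi, fa}.
Period 6, room 2: eliminating its period and room leaves {do}.
Period 6, room 5: eliminating its period and room leaves {re}.
Enumerating the assignments across these blanks that avoid any period or room repeat gives 2 completions.

2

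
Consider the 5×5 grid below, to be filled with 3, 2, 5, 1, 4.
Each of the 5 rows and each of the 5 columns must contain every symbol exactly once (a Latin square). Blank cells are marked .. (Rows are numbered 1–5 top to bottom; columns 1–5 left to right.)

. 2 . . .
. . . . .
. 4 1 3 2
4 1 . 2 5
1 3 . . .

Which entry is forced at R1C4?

Row 2, column 2: row 2 has {} and column 2 has {3, 2, 1, 4}, leaving only 5.
Row 3, column 1: row 3 has {3, 2, 1, 4} and column 1 has {1, 4}, leaving only 5.
Row 1, column 1: row 1 has {2} and column 1 has {5, 1, 4}, leaving only 3.
Row 2, column 1: row 2 has {5} and column 1 has {3, 5, 1, 4}, leaving only 2.
Row 4, column 3: row 4 has {2, 5, 1, 4} and column 3 has {1}, leaving only 3.
Row 2, column 3: row 2 has {2, 5} and column 3 has {3, 1}, leaving only 4.
Row 1, column 3: row 1 has {3, 2} and column 3 has {3, 1, 4}, leaving only 5.
Row 2, column 4: row 2 has {2, 5, 4} and column 4 has {3, 2}, leaving only 1.
Row 1 already has {3, 2, 5} and column 4 already has {3, 2, 1}, so row 1, column 4 must be 4.

4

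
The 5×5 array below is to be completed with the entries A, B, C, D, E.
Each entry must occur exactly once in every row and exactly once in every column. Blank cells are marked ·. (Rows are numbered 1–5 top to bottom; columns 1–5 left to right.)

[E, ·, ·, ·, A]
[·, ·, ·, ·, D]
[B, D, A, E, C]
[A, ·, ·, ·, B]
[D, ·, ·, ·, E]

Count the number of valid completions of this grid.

Row 1, column 2: eliminating its row and column leaves {B, C}.
Row 1, column 3: eliminating its row and column leaves {B, C, D}.
Row 1, column 4: eliminating its row and column leaves {B, C, D}.
Row 2, column 1: eliminating its row and column leaves {C}.
Row 2, column 2: eliminating its row and column leaves {A, B, C, E}.
Row 2, column 3: eliminating its row and column leaves {B, C, E}.
Row 2, column 4: eliminating its row and column leaves {A, B, C}.
Row 4, column 2: eliminating its row and column leaves {C, E}.
Row 4, column 3: eliminating its row and column leaves {C, D, E}.
Row 4, column 4: eliminating its row and column leaves {C, D}.
Row 5, column 2: eliminating its row and column leaves {A, B, C}.
Row 5, column 3: eliminating its row and column leaves {B, C}.
Row 5, column 4: eliminating its row and column leaves {A, B, C}.
Enumerating the assignments across these blanks that avoid any row or column repeat gives 6 completions.

6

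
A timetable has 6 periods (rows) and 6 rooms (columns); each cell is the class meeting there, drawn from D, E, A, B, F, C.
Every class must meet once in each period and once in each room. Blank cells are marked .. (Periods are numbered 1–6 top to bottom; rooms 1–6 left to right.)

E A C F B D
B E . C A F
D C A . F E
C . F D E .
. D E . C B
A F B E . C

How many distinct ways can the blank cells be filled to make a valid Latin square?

1

Period 2, room 3: eliminating its period and room leaves {D}.
Period 3, room 4: eliminating its period and room leaves {B}.
Period 4, room 2: eliminating its period and room leaves {B}.
Period 4, room 6: eliminating its period and room leaves {A}.
Period 5, room 1: eliminating its period and room leaves {F}.
Period 5, room 4: eliminating its period and room leaves {A}.
Period 6, room 5: eliminating its period and room leaves {D}.
Only one assignment across all blanks avoids any period or room repeat, giving 1 completion.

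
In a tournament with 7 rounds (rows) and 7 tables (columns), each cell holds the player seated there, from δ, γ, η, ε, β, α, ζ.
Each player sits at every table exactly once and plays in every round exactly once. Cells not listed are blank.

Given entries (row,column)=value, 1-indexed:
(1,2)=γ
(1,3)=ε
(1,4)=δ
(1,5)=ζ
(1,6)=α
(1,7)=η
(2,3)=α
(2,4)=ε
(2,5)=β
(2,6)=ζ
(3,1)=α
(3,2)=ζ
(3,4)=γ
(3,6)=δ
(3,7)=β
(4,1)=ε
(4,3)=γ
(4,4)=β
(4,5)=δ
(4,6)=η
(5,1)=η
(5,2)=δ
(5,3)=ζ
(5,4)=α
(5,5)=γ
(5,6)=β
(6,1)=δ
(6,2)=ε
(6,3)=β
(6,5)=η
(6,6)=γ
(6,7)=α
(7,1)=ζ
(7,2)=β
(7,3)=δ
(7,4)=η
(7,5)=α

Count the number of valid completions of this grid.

Round 1, table 1: eliminating its round and table leaves {β}.
Round 2, table 1: eliminating its round and table leaves {γ}.
Round 2, table 2: eliminating its round and table leaves {η}.
Round 2, table 7: eliminating its round and table leaves {δ, γ}.
Round 3, table 3: eliminating its round and table leaves {η}.
Round 3, table 5: eliminating its round and table leaves {ε}.
Round 4, table 2: eliminating its round and table leaves {α}.
Round 4, table 7: eliminating its round and table leaves {ζ}.
Round 5, table 7: eliminating its round and table leaves {ε}.
Round 6, table 4: eliminating its round and table leaves {ζ}.
Round 7, table 6: eliminating its round and table leaves {ε}.
Round 7, table 7: eliminating its round and table leaves {γ, ε}.
Only one assignment across all blanks avoids any round or table repeat, giving 1 completion.

1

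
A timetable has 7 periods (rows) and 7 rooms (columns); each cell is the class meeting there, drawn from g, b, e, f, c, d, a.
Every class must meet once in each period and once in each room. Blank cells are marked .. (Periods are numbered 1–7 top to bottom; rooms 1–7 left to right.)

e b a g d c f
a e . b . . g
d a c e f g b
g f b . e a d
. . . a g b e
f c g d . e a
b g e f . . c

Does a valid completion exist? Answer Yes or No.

No period or room among the givens repeats a symbol, and propagating forced cells runs into no contradiction.
One valid completion exists (for instance, e b a g d c f / a e d b c f g / d a c e f g b / g f b c e a d / c d f a g b e / f c g d b e a / b g e f a d c).

Yes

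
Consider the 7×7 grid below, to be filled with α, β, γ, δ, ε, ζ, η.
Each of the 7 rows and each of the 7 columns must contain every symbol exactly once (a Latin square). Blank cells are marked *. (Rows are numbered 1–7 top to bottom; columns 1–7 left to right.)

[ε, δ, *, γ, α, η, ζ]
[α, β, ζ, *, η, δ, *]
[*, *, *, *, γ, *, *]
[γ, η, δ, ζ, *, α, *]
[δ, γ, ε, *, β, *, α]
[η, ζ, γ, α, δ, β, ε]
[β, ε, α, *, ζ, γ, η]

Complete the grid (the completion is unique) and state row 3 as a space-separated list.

ζ α η β γ ε δ

Row 3, column 1: row 3 has {γ} and column 1 has {α, β, γ, δ, ε, η}, leaving only ζ.
Row 3, column 2: row 3 has {γ, ζ} and column 2 has {β, γ, δ, ε, ζ, η}, leaving only α.
Row 3, column 6: row 3 has {α, γ, ζ} and column 6 has {α, β, γ, δ, η}, leaving only ε.
Row 1, column 3: row 1 has {α, γ, δ, ε, ζ, η} and column 3 has {α, γ, δ, ε, ζ}, leaving only β.
Row 3, column 3: row 3 has {α, γ, ε, ζ} and column 3 has {α, β, γ, δ, ε, ζ}, leaving only η.
Row 2, column 4: row 2 has {α, β, δ, ζ, η} and column 4 has {α, γ, ζ}, leaving only ε.
Row 2, column 7: row 2 has {α, β, δ, ε, ζ, η} and column 7 has {α, ε, ζ, η}, leaving only γ.
Row 4, column 5: row 4 has {α, γ, δ, ζ, η} and column 5 has {α, β, γ, δ, ζ, η}, leaving only ε.
Row 4, column 7: row 4 has {α, γ, δ, ε, ζ, η} and column 7 has {α, γ, ε, ζ, η}, leaving only β.
Row 3, column 7: row 3 has {α, γ, ε, ζ, η} and column 7 has {α, β, γ, ε, ζ, η}, leaving only δ.
Row 3, column 4: row 3 has {α, γ, δ, ε, ζ, η} and column 4 has {α, γ, ε, ζ}, leaving only β.
So row 3 reads: ζ α η β γ ε δ.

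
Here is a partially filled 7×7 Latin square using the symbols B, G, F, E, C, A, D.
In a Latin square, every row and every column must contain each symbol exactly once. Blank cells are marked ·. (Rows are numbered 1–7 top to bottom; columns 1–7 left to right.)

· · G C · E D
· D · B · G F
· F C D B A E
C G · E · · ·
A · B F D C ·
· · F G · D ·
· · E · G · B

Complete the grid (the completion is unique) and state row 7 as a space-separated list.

Row 7, column 4: row 7 has {B, G, E} and column 4 has {B, G, F, E, C, D}, leaving only A.
Row 7, column 2: row 7 has {B, G, E, A} and column 2 has {G, F, D}, leaving only C.
Row 7, column 6: row 7 has {B, G, E, C, A} and column 6 has {G, E, C, A, D}, leaving only F.
Row 7, column 1: row 7 has {B, G, F, E, C, A} and column 1 has {C, A}, leaving only D.
So row 7 reads: D C E A G F B.

D C E A G F B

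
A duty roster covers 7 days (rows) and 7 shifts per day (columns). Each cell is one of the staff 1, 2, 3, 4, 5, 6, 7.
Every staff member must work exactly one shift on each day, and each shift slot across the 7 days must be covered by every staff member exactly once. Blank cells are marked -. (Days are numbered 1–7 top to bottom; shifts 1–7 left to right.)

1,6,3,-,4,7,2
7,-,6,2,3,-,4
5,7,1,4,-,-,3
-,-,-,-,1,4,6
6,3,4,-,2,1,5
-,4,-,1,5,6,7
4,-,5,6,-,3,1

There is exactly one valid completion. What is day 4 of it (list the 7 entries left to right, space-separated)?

Day 1, shift 4: day 1 has {1, 2, 3, 4, 6, 7} and shift 4 has {1, 2, 4, 6}, leaving only 5.
Day 2, shift 6: day 2 has {2, 3, 4, 6, 7} and shift 6 has {1, 3, 4, 6, 7}, leaving only 5.
Day 2, shift 2: day 2 has {2, 3, 4, 5, 6, 7} and shift 2 has {3, 4, 6, 7}, leaving only 1.
Day 3, shift 5: day 3 has {1, 3, 4, 5, 7} and shift 5 has {1, 2, 3, 4, 5}, leaving only 6.
Day 3, shift 6: day 3 has {1, 3, 4, 5, 6, 7} and shift 6 has {1, 3, 4, 5, 6, 7}, leaving only 2.
Day 5, shift 4: day 5 has {1, 2, 3, 4, 5, 6} and shift 4 has {1, 2, 4, 5, 6}, leaving only 7.
Day 4, shift 4: day 4 has {1, 4, 6} and shift 4 has {1, 2, 4, 5, 6, 7}, leaving only 3.
Day 4, shift 1: day 4 has {1, 3, 4, 6} and shift 1 has {1, 4, 5, 6, 7}, leaving only 2.
Day 4, shift 2: day 4 has {1, 2, 3, 4, 6} and shift 2 has {1, 3, 4, 6, 7}, leaving only 5.
Day 4, shift 3: day 4 has {1, 2, 3, 4, 5, 6} and shift 3 has {1, 3, 4, 5, 6}, leaving only 7.
So day 4 reads: 2 5 7 3 1 4 6.

2 5 7 3 1 4 6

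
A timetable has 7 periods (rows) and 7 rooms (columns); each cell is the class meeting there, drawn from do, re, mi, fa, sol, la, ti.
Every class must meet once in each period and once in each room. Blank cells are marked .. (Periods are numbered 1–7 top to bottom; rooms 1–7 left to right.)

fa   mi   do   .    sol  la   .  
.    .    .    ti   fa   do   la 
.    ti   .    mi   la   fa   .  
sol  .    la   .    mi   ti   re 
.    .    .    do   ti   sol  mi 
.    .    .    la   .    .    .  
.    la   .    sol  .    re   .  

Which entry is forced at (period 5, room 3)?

fa

Period 1, room 4: period 1 has {do, mi, fa, sol, la} and room 4 has {do, mi, sol, la, ti}, leaving only re.
Period 1, room 7: period 1 has {do, re, mi, fa, sol, la} and room 7 has {re, mi, la}, leaving only ti.
Period 4, room 4: period 4 has {re, mi, sol, la, ti} and room 4 has {do, re, mi, sol, la, ti}, leaving only fa.
Period 4, room 2: period 4 has {re, mi, fa, sol, la, ti} and room 2 has {mi, la, ti}, leaving only do.
Period 6, room 6: period 6 has {la} and room 6 has {do, re, fa, sol, la, ti}, leaving only mi.
Period 7, room 5: period 7 has {re, sol, la} and room 5 has {mi, fa, sol, la, ti}, leaving only do.
Period 6, room 5: period 6 has {mi, la} and room 5 has {do, mi, fa, sol, la, ti}, leaving only re.
Period 7, room 7: period 7 has {do, re, sol, la} and room 7 has {re, mi, la, ti}, leaving only fa.
Period 5, room 3 is narrowed to {re, fa}.
If it were re, then period 3, room 7 would be left with no valid symbol.
So period 5, room 3 must be fa.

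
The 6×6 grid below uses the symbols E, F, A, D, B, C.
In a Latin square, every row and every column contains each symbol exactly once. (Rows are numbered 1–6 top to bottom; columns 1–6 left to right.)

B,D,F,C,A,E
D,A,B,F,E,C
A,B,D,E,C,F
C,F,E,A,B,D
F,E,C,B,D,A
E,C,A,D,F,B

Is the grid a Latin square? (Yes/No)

Yes

Each row is a permutation of the 6 symbols, and so is each column.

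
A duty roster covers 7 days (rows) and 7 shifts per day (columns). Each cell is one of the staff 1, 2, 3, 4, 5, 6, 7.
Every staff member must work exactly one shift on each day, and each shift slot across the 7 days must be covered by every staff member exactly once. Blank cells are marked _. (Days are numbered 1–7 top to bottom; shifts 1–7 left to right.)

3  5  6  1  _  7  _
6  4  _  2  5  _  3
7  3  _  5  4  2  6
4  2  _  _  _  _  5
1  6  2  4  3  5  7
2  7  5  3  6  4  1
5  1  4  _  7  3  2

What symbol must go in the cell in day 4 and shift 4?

7

Day 1, shift 5: day 1 has {1, 3, 5, 6, 7} and shift 5 has {3, 4, 5, 6, 7}, leaving only 2.
Day 1, shift 7: day 1 has {1, 2, 3, 5, 6, 7} and shift 7 has {1, 2, 3, 5, 6, 7}, leaving only 4.
Day 2, shift 6: day 2 has {2, 3, 4, 5, 6} and shift 6 has {2, 3, 4, 5, 7}, leaving only 1.
Day 2, shift 3: day 2 has {1, 2, 3, 4, 5, 6} and shift 3 has {2, 4, 5, 6}, leaving only 7.
Day 3, shift 3: day 3 has {2, 3, 4, 5, 6, 7} and shift 3 has {2, 4, 5, 6, 7}, leaving only 1.
Day 4, shift 3: day 4 has {2, 4, 5} and shift 3 has {1, 2, 4, 5, 6, 7}, leaving only 3.
Day 4, shift 5: day 4 has {2, 3, 4, 5} and shift 5 has {2, 3, 4, 5, 6, 7}, leaving only 1.
Day 4, shift 6: day 4 has {1, 2, 3, 4, 5} and shift 6 has {1, 2, 3, 4, 5, 7}, leaving only 6.
Day 4 already has {1, 2, 3, 4, 5, 6} and shift 4 already has {1, 2, 3, 4, 5}, so day 4, shift 4 must be 7.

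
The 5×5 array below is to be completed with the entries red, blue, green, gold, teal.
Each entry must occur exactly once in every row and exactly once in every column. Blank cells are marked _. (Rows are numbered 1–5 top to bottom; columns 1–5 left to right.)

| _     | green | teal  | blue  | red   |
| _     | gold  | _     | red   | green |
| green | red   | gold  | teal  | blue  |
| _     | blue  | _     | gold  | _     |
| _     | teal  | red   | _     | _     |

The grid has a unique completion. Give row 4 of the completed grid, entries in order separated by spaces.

red blue green gold teal

Row 4, column 3: row 4 has {blue, gold} and column 3 has {red, gold, teal}, leaving only green.
Row 4, column 5: row 4 has {blue, green, gold} and column 5 has {red, blue, green}, leaving only teal.
Row 4, column 1: row 4 has {blue, green, gold, teal} and column 1 has {green}, leaving only red.
So row 4 reads: red blue green gold teal.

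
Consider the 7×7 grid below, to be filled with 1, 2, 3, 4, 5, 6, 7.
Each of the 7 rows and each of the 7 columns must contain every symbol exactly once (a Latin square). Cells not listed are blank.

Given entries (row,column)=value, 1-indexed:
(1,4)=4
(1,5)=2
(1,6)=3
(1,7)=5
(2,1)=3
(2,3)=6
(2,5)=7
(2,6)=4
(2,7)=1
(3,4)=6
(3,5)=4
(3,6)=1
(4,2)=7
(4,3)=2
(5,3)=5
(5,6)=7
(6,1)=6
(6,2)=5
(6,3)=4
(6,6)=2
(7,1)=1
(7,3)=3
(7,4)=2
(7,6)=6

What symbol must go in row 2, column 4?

Row 2 already has {1, 3, 4, 6, 7} and column 4 already has {2, 4, 6}, so row 2, column 4 must be 5.

5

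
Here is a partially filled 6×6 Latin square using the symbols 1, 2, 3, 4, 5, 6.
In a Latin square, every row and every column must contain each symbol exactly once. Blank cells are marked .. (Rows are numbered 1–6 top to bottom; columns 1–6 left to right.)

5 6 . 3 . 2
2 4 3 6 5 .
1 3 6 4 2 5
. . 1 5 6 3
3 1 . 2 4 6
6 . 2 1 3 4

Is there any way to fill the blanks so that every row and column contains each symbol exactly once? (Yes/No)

Yes

No row or column among the givens repeats a symbol, and propagating forced cells runs into no contradiction.
One valid completion exists (for instance, 5 6 4 3 1 2 / 2 4 3 6 5 1 / 1 3 6 4 2 5 / 4 2 1 5 6 3 / 3 1 5 2 4 6 / 6 5 2 1 3 4).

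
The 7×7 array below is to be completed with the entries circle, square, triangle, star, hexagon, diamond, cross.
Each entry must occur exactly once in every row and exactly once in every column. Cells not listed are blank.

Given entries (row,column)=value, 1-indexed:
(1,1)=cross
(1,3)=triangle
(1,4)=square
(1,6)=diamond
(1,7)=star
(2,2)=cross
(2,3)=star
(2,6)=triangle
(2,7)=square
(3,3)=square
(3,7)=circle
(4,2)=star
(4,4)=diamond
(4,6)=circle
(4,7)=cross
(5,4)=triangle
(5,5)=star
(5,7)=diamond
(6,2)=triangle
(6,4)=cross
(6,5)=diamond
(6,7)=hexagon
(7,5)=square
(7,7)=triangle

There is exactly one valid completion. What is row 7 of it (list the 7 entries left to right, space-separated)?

hexagon circle diamond star square cross triangle

Row 4, column 3: row 4 has {circle, star, diamond, cross} and column 3 has {square, triangle, star}, leaving only hexagon.
Row 4, column 5: row 4 has {circle, star, hexagon, diamond, cross} and column 5 has {square, star, diamond}, leaving only triangle.
Row 4, column 1: row 4 has {circle, triangle, star, hexagon, diamond, cross} and column 1 has {cross}, leaving only square.
Row 6, column 3: row 6 has {triangle, hexagon, diamond, cross} and column 3 has {square, triangle, star, hexagon}, leaving only circle.
Row 5, column 3: row 5 has {triangle, star, diamond} and column 3 has {circle, square, triangle, star, hexagon}, leaving only cross.
Row 7, column 3: row 7 has {square, triangle} and column 3 has {circle, square, triangle, star, hexagon, cross}, leaving only diamond.
Row 6, column 1: row 6 has {circle, triangle, hexagon, diamond, cross} and column 1 has {square, cross}, leaving only star.
Row 6, column 6: row 6 has {circle, triangle, star, hexagon, diamond, cross} and column 6 has {circle, triangle, diamond}, leaving only square.
Row 5, column 6: row 5 has {triangle, star, diamond, cross} and column 6 has {circle, square, triangle, diamond}, leaving only hexagon.
Row 5, column 1: row 5 has {triangle, star, hexagon, diamond, cross} and column 1 has {square, star, cross}, leaving only circle.
Row 7, column 1: row 7 has {square, triangle, diamond} and column 1 has {circle, square, star, cross}, leaving only hexagon.
Row 7, column 2: row 7 has {square, triangle, hexagon, diamond} and column 2 has {triangle, star, cross}, leaving only circle.
Row 7, column 4: row 7 has {circle, square, triangle, hexagon, diamond} and column 4 has {square, triangle, diamond, cross}, leaving only star.
Row 7, column 6: row 7 has {circle, square, triangle, star, hexagon, diamond} and column 6 has {circle, square, triangle, hexagon, diamond}, leaving only cross.
So row 7 reads: hexagon circle diamond star square cross triangle.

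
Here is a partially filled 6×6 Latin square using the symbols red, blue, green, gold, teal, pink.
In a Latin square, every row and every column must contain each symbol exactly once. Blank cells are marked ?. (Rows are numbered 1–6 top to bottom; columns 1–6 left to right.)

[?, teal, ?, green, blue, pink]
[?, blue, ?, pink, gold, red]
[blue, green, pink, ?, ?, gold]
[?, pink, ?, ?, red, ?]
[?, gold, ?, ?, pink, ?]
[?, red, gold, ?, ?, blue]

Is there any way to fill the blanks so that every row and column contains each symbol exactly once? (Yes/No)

Yes

No row or column among the givens repeats a symbol, and propagating forced cells runs into no contradiction.
One valid completion exists (for instance, gold teal red green blue pink / green blue teal pink gold red / blue green pink red teal gold / teal pink blue gold red green / red gold green blue pink teal / pink red gold teal green blue).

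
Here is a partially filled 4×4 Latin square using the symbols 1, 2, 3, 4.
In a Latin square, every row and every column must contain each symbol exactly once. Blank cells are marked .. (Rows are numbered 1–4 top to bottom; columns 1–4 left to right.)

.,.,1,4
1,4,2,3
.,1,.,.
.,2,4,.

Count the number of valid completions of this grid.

1

Row 1, column 1: eliminating its row and column leaves {2, 3}.
Row 1, column 2: eliminating its row and column leaves {3}.
Row 3, column 1: eliminating its row and column leaves {2, 3, 4}.
Row 3, column 3: eliminating its row and column leaves {3}.
Row 3, column 4: eliminating its row and column leaves {2}.
Row 4, column 1: eliminating its row and column leaves {3}.
Row 4, column 4: eliminating its row and column leaves {1}.
Only one assignment across all blanks avoids any row or column repeat, giving 1 completion.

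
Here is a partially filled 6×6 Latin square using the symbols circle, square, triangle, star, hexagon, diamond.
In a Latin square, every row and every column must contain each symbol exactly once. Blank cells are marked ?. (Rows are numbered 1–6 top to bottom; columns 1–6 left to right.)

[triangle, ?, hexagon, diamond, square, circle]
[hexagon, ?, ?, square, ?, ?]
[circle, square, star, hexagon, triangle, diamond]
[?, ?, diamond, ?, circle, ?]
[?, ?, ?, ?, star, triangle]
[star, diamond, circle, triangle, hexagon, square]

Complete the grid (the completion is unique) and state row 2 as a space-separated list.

hexagon circle triangle square diamond star

Row 2, column 3: row 2 has {square, hexagon} and column 3 has {circle, star, hexagon, diamond}, leaving only triangle.
Row 2, column 5: row 2 has {square, triangle, hexagon} and column 5 has {circle, square, triangle, star, hexagon}, leaving only diamond.
Row 2, column 6: row 2 has {square, triangle, hexagon, diamond} and column 6 has {circle, square, triangle, diamond}, leaving only star.
Row 2, column 2: row 2 has {square, triangle, star, hexagon, diamond} and column 2 has {square, diamond}, leaving only circle.
So row 2 reads: hexagon circle triangle square diamond star.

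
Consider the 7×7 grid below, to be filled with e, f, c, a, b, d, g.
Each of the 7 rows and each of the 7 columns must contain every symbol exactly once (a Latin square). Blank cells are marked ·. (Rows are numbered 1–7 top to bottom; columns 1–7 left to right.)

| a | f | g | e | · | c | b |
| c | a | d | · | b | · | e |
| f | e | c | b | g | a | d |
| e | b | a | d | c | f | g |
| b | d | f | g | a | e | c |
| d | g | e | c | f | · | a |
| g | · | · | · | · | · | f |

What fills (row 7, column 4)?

Row 7 already has {f, g} and column 4 already has {e, c, b, d, g}, so row 7, column 4 must be a.

a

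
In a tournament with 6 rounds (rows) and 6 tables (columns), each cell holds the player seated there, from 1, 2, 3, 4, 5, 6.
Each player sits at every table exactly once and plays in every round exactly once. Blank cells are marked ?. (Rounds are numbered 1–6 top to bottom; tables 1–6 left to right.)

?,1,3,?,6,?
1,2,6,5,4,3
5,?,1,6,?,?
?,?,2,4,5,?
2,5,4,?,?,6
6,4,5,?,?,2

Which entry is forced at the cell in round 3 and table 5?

Round 1, table 1: round 1 has {1, 3, 6} and table 1 has {1, 2, 5, 6}, leaving only 4.
Round 1, table 4: round 1 has {1, 3, 4, 6} and table 4 has {4, 5, 6}, leaving only 2.
Round 1, table 6: round 1 has {1, 2, 3, 4, 6} and table 6 has {2, 3, 6}, leaving only 5.
Round 3, table 2: round 3 has {1, 5, 6} and table 2 has {1, 2, 4, 5}, leaving only 3.
Round 3 already has {1, 3, 5, 6} and table 5 already has {4, 5, 6}, so round 3, table 5 must be 2.

2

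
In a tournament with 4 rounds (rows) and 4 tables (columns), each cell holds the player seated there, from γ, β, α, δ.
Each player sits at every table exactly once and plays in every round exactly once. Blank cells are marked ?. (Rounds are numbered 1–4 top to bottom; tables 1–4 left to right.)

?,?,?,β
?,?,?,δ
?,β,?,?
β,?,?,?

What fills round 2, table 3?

β

Round 2, table 3 is narrowed to {γ, β, α}.
If it were γ, then round 2, table 2 would be left with no valid symbol.
If it were α, then round 2, table 2 would be left with no valid symbol.
So round 2, table 3 must be β.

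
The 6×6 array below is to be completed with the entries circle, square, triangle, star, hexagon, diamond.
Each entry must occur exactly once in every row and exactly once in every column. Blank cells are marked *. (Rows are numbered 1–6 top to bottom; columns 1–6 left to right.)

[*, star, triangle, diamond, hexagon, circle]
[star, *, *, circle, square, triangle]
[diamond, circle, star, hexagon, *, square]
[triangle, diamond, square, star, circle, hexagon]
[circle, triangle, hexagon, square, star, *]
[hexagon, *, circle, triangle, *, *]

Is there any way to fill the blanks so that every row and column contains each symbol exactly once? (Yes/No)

No row or column among the givens repeats a symbol, and propagating forced cells runs into no contradiction.
One valid completion exists (for instance, square star triangle diamond hexagon circle / star hexagon diamond circle square triangle / diamond circle star hexagon triangle square / triangle diamond square star circle hexagon / circle triangle hexagon square star diamond / hexagon square circle triangle diamond star).

Yes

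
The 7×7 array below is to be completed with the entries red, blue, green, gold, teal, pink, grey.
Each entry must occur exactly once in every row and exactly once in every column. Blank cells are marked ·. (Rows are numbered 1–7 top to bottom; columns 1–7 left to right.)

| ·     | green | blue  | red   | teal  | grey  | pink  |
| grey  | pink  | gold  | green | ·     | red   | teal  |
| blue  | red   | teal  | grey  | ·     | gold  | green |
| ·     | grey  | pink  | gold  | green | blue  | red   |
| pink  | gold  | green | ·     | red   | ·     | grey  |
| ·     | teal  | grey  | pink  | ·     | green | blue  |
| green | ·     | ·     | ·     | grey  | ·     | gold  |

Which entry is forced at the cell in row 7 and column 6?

pink

Row 1, column 1: row 1 has {red, blue, green, teal, pink, grey} and column 1 has {blue, green, pink, grey}, leaving only gold.
Row 2, column 5: row 2 has {red, green, gold, teal, pink, grey} and column 5 has {red, green, teal, grey}, leaving only blue.
Row 3, column 5: row 3 has {red, blue, green, gold, teal, grey} and column 5 has {red, blue, green, teal, grey}, leaving only pink.
Row 4, column 1: row 4 has {red, blue, green, gold, pink, grey} and column 1 has {blue, green, gold, pink, grey}, leaving only teal.
Row 5, column 6: row 5 has {red, green, gold, pink, grey} and column 6 has {red, blue, green, gold, grey}, leaving only teal.
Row 7 already has {green, gold, grey} and column 6 already has {red, blue, green, gold, teal, grey}, so row 7, column 6 must be pink.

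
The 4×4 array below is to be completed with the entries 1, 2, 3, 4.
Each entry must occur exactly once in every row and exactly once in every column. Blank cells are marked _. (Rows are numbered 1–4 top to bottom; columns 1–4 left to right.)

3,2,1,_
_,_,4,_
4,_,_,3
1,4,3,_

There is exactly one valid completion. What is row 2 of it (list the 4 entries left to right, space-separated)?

Row 2, column 1: row 2 has {4} and column 1 has {1, 3, 4}, leaving only 2.
Row 2, column 4: row 2 has {2, 4} and column 4 has {3}, leaving only 1.
Row 2, column 2: row 2 has {1, 2, 4} and column 2 has {2, 4}, leaving only 3.
So row 2 reads: 2 3 4 1.

2 3 4 1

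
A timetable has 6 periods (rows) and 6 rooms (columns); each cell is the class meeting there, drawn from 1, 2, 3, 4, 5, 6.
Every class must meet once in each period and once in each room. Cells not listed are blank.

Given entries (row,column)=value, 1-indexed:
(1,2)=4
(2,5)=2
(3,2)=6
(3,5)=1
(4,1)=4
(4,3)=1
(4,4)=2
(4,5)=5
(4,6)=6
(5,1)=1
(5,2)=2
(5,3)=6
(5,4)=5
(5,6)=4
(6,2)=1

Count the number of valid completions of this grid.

Period 1, room 1: eliminating its period and room leaves {2, 3, 5, 6}.
Period 1, room 3: eliminating its period and room leaves {2, 3, 5}.
Period 1, room 4: eliminating its period and room leaves {1, 3, 6}.
Period 1, room 5: eliminating its period and room leaves {3, 6}.
Period 1, room 6: eliminating its period and room leaves {1, 2, 3, 5}.
Period 2, room 1: eliminating its period and room leaves {3, 5, 6}.
Period 2, room 2: eliminating its period and room leaves {3, 5}.
Period 2, room 3: eliminating its period and room leaves {3, 4, 5}.
Period 2, room 4: eliminating its period and room leaves {1, 3, 4, 6}.
Period 2, room 6: eliminating its period and room leaves {1, 3, 5}.
Period 3, room 1: eliminating its period and room leaves {2, 3, 5}.
Period 3, room 3: eliminating its period and room leaves {2, 3, 4, 5}.
Period 3, room 4: eliminating its period and room leaves {3, 4}.
Period 3, room 6: eliminating its period and room leaves {2, 3, 5}.
Period 4, room 2: eliminating its period and room leaves {3}.
Period 5, room 5: eliminating its period and room leaves {3}.
Period 6, room 1: eliminating its period and room leaves {2, 3, 5, 6}.
Period 6, room 3: eliminating its period and room leaves {2, 3, 4, 5}.
Period 6, room 4: eliminating its period and room leaves {3, 4, 6}.
Period 6, room 5: eliminating its period and room leaves {3, 4, 6}.
Period 6, room 6: eliminating its period and room leaves {2, 3, 5}.
Enumerating the assignments across these blanks that avoid any period or room repeat gives 24 completions.

24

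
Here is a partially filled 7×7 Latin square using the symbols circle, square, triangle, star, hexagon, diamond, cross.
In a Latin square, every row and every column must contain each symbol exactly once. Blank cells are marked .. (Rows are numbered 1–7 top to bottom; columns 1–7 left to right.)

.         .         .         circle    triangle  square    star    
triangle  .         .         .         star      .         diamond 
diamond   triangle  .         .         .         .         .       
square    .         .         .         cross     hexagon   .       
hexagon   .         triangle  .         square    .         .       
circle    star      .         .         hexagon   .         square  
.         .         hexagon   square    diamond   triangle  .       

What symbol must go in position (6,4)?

Row 1, column 1: row 1 has {circle, square, triangle, star} and column 1 has {circle, square, triangle, hexagon, diamond}, leaving only cross.
Row 1, column 3: row 1 has {circle, square, triangle, star, cross} and column 3 has {triangle, hexagon}, leaving only diamond.
Row 1, column 2: row 1 has {circle, square, triangle, star, diamond, cross} and column 2 has {triangle, star}, leaving only hexagon.
Row 3, column 5: row 3 has {triangle, diamond} and column 5 has {square, triangle, star, hexagon, diamond, cross}, leaving only circle.
Row 6, column 3: row 6 has {circle, square, star, hexagon} and column 3 has {triangle, hexagon, diamond}, leaving only cross.
Row 6, column 6: row 6 has {circle, square, star, hexagon, cross} and column 6 has {square, triangle, hexagon}, leaving only diamond.
Row 6 already has {circle, square, star, hexagon, diamond, cross} and column 4 already has {circle, square}, so row 6, column 4 must be triangle.

triangle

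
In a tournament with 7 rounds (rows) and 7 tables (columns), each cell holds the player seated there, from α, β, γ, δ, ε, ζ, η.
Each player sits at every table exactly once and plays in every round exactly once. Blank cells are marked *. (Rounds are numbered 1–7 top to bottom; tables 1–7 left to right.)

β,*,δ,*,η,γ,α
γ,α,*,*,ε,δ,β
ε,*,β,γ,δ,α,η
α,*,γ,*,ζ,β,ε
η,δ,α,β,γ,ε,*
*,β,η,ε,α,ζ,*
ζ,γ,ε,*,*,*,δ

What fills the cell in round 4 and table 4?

Round 1, table 4: round 1 has {α, β, γ, δ, η} and table 4 has {β, γ, ε}, leaving only ζ.
Round 1, table 2: round 1 has {α, β, γ, δ, ζ, η} and table 2 has {α, β, γ, δ}, leaving only ε.
Round 2, table 3: round 2 has {α, β, γ, δ, ε} and table 3 has {α, β, γ, δ, ε, η}, leaving only ζ.
Round 2, table 4: round 2 has {α, β, γ, δ, ε, ζ} and table 4 has {β, γ, ε, ζ}, leaving only η.
Round 4 already has {α, β, γ, ε, ζ} and table 4 already has {β, γ, ε, ζ, η}, so round 4, table 4 must be δ.

δ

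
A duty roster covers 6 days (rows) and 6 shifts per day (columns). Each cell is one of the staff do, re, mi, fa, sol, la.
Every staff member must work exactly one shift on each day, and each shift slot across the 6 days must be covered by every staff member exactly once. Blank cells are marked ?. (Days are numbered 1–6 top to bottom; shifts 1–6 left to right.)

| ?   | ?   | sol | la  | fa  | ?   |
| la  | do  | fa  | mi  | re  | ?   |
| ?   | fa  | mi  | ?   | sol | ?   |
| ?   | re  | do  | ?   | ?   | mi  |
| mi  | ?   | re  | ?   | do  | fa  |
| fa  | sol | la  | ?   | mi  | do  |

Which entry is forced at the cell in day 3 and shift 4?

Day 1, shift 2: day 1 has {fa, sol, la} and shift 2 has {do, re, fa, sol}, leaving only mi.
Day 1, shift 6: day 1 has {mi, fa, sol, la} and shift 6 has {do, mi, fa}, leaving only re.
Day 1, shift 1: day 1 has {re, mi, fa, sol, la} and shift 1 has {mi, fa, la}, leaving only do.
Day 2, shift 6: day 2 has {do, re, mi, fa, la} and shift 6 has {do, re, mi, fa}, leaving only sol.
Day 3, shift 1: day 3 has {mi, fa, sol} and shift 1 has {do, mi, fa, la}, leaving only re.
Day 3 already has {re, mi, fa, sol} and shift 4 already has {mi, la}, so day 3, shift 4 must be do.

do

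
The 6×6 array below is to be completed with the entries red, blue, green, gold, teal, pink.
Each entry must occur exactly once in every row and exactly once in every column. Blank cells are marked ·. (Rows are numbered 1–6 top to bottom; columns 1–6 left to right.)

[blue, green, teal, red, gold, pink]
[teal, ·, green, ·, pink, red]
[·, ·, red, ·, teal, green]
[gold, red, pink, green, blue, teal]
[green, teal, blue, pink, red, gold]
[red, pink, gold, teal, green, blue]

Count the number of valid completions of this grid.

2

Row 2, column 2: eliminating its row and column leaves {blue, gold}.
Row 2, column 4: eliminating its row and column leaves {blue, gold}.
Row 3, column 1: eliminating its row and column leaves {pink}.
Row 3, column 2: eliminating its row and column leaves {blue, gold}.
Row 3, column 4: eliminating its row and column leaves {blue, gold}.
Enumerating the assignments across these blanks that avoid any row or column repeat gives 2 completions.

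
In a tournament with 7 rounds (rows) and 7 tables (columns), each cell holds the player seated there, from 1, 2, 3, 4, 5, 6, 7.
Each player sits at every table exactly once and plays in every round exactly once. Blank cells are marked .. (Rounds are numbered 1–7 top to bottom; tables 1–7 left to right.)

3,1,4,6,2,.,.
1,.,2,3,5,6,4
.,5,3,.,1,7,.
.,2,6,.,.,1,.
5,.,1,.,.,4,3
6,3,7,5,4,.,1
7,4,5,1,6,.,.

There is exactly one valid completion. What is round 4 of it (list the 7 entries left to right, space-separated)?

Round 4, table 1: round 4 has {1, 2, 6} and table 1 has {1, 3, 5, 6, 7}, leaving only 4.
Round 4, table 4: round 4 has {1, 2, 4, 6} and table 4 has {1, 3, 5, 6}, leaving only 7.
Round 4, table 5: round 4 has {1, 2, 4, 6, 7} and table 5 has {1, 2, 4, 5, 6}, leaving only 3.
Round 4, table 7: round 4 has {1, 2, 3, 4, 6, 7} and table 7 has {1, 3, 4}, leaving only 5.
So round 4 reads: 4 2 6 7 3 1 5.

4 2 6 7 3 1 5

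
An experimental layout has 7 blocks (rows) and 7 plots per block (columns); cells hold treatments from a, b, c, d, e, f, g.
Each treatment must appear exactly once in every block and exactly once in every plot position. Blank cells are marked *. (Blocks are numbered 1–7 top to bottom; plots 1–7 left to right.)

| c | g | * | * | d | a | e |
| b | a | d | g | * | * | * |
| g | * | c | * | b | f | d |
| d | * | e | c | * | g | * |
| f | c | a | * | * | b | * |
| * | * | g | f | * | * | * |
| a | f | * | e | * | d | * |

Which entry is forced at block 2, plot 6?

Block 1, plot 4: block 1 has {a, c, d, e, g} and plot 4 has {c, e, f, g}, leaving only b.
Block 1, plot 3: block 1 has {a, b, c, d, e, g} and plot 3 has {a, c, d, e, g}, leaving only f.
Block 3, plot 2: block 3 has {b, c, d, f, g} and plot 2 has {a, c, f, g}, leaving only e.
Block 3, plot 4: block 3 has {b, c, d, e, f, g} and plot 4 has {b, c, e, f, g}, leaving only a.
Block 4, plot 2: block 4 has {c, d, e, g} and plot 2 has {a, c, e, f, g}, leaving only b.
Block 5, plot 4: block 5 has {a, b, c, f} and plot 4 has {a, b, c, e, f, g}, leaving only d.
Block 5, plot 7: block 5 has {a, b, c, d, f} and plot 7 has {d, e}, leaving only g.
Block 5, plot 5: block 5 has {a, b, c, d, f, g} and plot 5 has {b, d}, leaving only e.
Block 6, plot 1: block 6 has {f, g} and plot 1 has {a, b, c, d, f, g}, leaving only e.
Block 6, plot 2: block 6 has {e, f, g} and plot 2 has {a, b, c, e, f, g}, leaving only d.
Block 6, plot 6: block 6 has {d, e, f, g} and plot 6 has {a, b, d, f, g}, leaving only c.
Block 2 already has {a, b, d, g} and plot 6 already has {a, b, c, d, f, g}, so block 2, plot 6 must be e.

e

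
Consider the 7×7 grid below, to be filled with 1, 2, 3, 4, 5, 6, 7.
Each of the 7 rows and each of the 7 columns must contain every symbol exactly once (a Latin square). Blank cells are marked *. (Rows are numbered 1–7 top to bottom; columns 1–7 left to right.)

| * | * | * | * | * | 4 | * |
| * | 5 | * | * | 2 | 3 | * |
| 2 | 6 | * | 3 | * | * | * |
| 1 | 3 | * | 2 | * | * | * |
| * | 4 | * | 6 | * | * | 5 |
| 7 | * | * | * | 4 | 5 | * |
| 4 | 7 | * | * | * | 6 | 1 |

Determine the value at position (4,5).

5

Row 2, column 1: row 2 has {2, 3, 5} and column 1 has {1, 2, 4, 7}, leaving only 6.
Row 4, column 6: row 4 has {1, 2, 3} and column 6 has {3, 4, 5, 6}, leaving only 7.
Row 3, column 6: row 3 has {2, 3, 6} and column 6 has {3, 4, 5, 6, 7}, leaving only 1.
Row 5, column 1: row 5 has {4, 5, 6} and column 1 has {1, 2, 4, 6, 7}, leaving only 3.
Row 1, column 1: row 1 has {4} and column 1 has {1, 2, 3, 4, 6, 7}, leaving only 5.
Row 5, column 6: row 5 has {3, 4, 5, 6} and column 6 has {1, 3, 4, 5, 6, 7}, leaving only 2.
Row 6, column 4: row 6 has {4, 5, 7} and column 4 has {2, 3, 6}, leaving only 1.
Row 1, column 4: row 1 has {4, 5} and column 4 has {1, 2, 3, 6}, leaving only 7.
Row 2, column 4: row 2 has {2, 3, 5, 6} and column 4 has {1, 2, 3, 6, 7}, leaving only 4.
Row 2, column 7: row 2 has {2, 3, 4, 5, 6} and column 7 has {1, 5}, leaving only 7.
Row 2, column 3: row 2 has {2, 3, 4, 5, 6, 7} and column 3 has {}, leaving only 1.
Row 3, column 7: row 3 has {1, 2, 3, 6} and column 7 has {1, 5, 7}, leaving only 4.
Row 4, column 7: row 4 has {1, 2, 3, 7} and column 7 has {1, 4, 5, 7}, leaving only 6.
Row 4 already has {1, 2, 3, 6, 7} and column 5 already has {2, 4}, so row 4, column 5 must be 5.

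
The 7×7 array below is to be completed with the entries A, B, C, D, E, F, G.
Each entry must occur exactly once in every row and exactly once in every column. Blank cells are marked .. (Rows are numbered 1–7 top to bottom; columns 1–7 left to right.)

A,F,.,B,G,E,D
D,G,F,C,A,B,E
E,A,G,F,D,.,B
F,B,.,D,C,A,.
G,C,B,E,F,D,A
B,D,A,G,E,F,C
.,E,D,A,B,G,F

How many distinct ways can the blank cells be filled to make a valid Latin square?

1

Row 1, column 3: eliminating its row and column leaves {C}.
Row 3, column 6: eliminating its row and column leaves {C}.
Row 4, column 3: eliminating its row and column leaves {E}.
Row 4, column 7: eliminating its row and column leaves {G}.
Row 7, column 1: eliminating its row and column leaves {C}.
Only one assignment across all blanks avoids any row or column repeat, giving 1 completion.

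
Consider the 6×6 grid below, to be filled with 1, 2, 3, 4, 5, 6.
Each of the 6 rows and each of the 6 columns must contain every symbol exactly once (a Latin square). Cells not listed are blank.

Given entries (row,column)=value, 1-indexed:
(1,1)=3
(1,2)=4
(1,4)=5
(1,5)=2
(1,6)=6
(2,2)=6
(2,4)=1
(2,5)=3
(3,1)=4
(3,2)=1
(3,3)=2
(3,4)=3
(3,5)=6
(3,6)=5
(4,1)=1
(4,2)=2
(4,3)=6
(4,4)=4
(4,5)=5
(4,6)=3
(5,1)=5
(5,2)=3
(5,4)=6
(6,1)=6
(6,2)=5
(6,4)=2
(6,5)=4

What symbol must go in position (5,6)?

Row 1, column 3: row 1 has {2, 3, 4, 5, 6} and column 3 has {2, 6}, leaving only 1.
Row 2, column 1: row 2 has {1, 3, 6} and column 1 has {1, 3, 4, 5, 6}, leaving only 2.
Row 2, column 6: row 2 has {1, 2, 3, 6} and column 6 has {3, 5, 6}, leaving only 4.
Row 2, column 3: row 2 has {1, 2, 3, 4, 6} and column 3 has {1, 2, 6}, leaving only 5.
Row 5, column 3: row 5 has {3, 5, 6} and column 3 has {1, 2, 5, 6}, leaving only 4.
Row 5, column 5: row 5 has {3, 4, 5, 6} and column 5 has {2, 3, 4, 5, 6}, leaving only 1.
Row 5 already has {1, 3, 4, 5, 6} and column 6 already has {3, 4, 5, 6}, so row 5, column 6 must be 2.

2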